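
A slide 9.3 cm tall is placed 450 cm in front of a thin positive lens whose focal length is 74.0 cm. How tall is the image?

1/d_i = 1/f − 1/d_o = 1/(74.00) − 1/(450) = 0.01129, so d_i = 88.56 cm.
m = −d_i/d_o = -0.1968.
|h_i| = |m|·h_o = 0.1968 × 9.3 = 1.83 cm. The image is real, inverted and reduced, on the far side of the lens.

1.83 cm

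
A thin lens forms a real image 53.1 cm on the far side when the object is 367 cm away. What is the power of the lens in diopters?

d_i = +53.1 cm.
1/f = 1/d_o + 1/d_i = 1/(367) + 1/(53.1) = 0.02156 cm⁻¹.
f = 46.39 cm = 0.4639 m, so P = 1/f = +2.16 D.

P = +2.16 D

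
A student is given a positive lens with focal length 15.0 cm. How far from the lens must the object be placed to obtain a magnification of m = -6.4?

m = −d_i/d_o ⇒ d_i = −m·d_o.
1/f = 1/d_o + 1/d_i = 1/d_o − 1/(m·d_o) = (1 − 1/m)/d_o, so d_o = f(1 − 1/m) = (15.00)(1 − 1/(-6.4)) = 17.3 cm.

17.3 cm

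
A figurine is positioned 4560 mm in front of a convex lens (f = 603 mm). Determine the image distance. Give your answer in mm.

Lens equation: 1/s_i = 1/f − 1/s_o = 1/(603.0) − 1/(4560) = 0.001658 − 0.0002193 = 0.001439, so s_i = 695 mm.
The image is real, inverted and reduced, on the far side of the lens.

695 mm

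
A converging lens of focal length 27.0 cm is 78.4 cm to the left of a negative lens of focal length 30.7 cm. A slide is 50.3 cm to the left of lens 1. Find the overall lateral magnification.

Lens 1: 1/d_i1 = 1/(27.0) − 1/(50.3) = 0.01716, so d_i1 = 58.29 cm; m₁ = −d_i1/d_o1 = -1.159.
d_o2 = 78.4 − (58.29) = 20.11 cm.
f₂ = −30.7 cm (diverging).
Lens 2: 1/d_i2 = 1/(-30.7) − 1/(20.11) = -0.08230, so d_i2 = -12.15 cm; m₂ = −d_i2/d_o2 = +0.6042.
m = m₁·m₂ = (-1.159)(+0.6042) = -0.700.

m = -0.700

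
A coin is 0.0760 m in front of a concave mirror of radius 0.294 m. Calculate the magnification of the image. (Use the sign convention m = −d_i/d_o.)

f = R/2 = 0.294/2 = 0.1470 m.
1/d_i = 1/f − 1/d_o = 1/(0.1470) − 1/(0.0760) = -6.355, so d_i = -0.1574 m.
m = −d_i/d_o = −(-0.1574)/(0.0760) = +2.07.
The image is virtual, upright and enlarged, behind the mirror.

m = +2.07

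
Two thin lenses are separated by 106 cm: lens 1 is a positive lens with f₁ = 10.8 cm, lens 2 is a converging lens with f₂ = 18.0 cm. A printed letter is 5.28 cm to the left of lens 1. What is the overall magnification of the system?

Lens 1: 1/d_i1 = 1/(10.8) − 1/(5.28) = -0.09680, so d_i1 = -10.33 cm; m₁ = −d_i1/d_o1 = +1.956.
d_o2 = 106 − (-10.33) = 116.3 cm.
Lens 2: 1/d_i2 = 1/(18.0) − 1/(116.3) = 0.04696, so d_i2 = 21.30 cm; m₂ = −d_i2/d_o2 = -0.1831.
m = m₁·m₂ = (+1.956)(-0.1831) = -0.358.

m = -0.358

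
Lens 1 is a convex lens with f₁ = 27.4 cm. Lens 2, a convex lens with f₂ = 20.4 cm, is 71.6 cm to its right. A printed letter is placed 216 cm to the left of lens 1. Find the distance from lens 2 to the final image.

Lens 1: 1/d_i1 = 1/f₁ − 1/d_o1 = 1/(27.4) − 1/(216) = 0.03187, so d_i1 = 31.38 cm.
The intermediate image is 31.38 cm to the right of lens 1, which is 71.6 − (31.38) = 40.22 cm to the left of lens 2, so d_o2 = +40.22 cm.
Lens 2: 1/d_i2 = 1/f₂ − 1/d_o2 = 1/(20.4) − 1/(40.22) = 0.02416, so d_i2 = 41.4 cm.
The final image is real, 41.4 cm to the right of lens 2 (overall magnification ≈ 0.15).

41.4 cm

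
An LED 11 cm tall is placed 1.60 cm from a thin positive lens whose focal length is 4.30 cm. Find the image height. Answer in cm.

1/d_i = 1/f − 1/d_o = 1/(4.300) − 1/(1.60) = -0.3924, so d_i = -2.548 cm.
m = −d_i/d_o = +1.593.
|h_i| = |m|·h_o = 1.593 × 11 = 17.5 cm. The image is virtual, upright and enlarged, on the same side as the object.

17.5 cm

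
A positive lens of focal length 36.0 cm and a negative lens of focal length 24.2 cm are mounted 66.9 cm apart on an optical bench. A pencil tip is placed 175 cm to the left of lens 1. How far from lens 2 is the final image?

11.4 cm

Lens 1: 1/d_i1 = 1/f₁ − 1/d_o1 = 1/(36.0) − 1/(175) = 0.02206, so d_i1 = 45.32 cm.
The intermediate image is 45.32 cm to the right of lens 1, which is 66.9 − (45.32) = 21.58 cm to the left of lens 2, so d_o2 = +21.58 cm.
Lens 2 is diverging, so f₂ = −24.2 cm.
Lens 2: 1/d_i2 = 1/f₂ − 1/d_o2 = 1/(-24.2) − 1/(21.58) = -0.08766, so d_i2 = -11.4 cm.
The final image is virtual, 11.4 cm to the left of lens 2 (overall magnification ≈ -0.14).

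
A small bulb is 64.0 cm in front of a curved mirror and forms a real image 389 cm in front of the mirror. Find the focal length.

f = 55.0 cm (concave)

Real image ⇒ d_i = +389 cm.
1/f = 1/d_o + 1/d_i = 1/(64.0) + 1/(389) = 0.01820, so f = 55.0 cm.
Since f is positive, the curved mirror is concave.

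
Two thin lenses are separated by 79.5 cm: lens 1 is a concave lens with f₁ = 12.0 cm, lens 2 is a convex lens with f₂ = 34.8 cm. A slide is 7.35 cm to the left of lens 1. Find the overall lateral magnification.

f₁ = −12.0 cm (diverging).
Lens 1: 1/d_i1 = 1/(-12.0) − 1/(7.35) = -0.2194, so d_i1 = -4.558 cm; m₁ = −d_i1/d_o1 = +0.6201.
d_o2 = 79.5 − (-4.558) = 84.06 cm.
Lens 2: 1/d_i2 = 1/(34.8) − 1/(84.06) = 0.01684, so d_i2 = 59.38 cm; m₂ = −d_i2/d_o2 = -0.7065.
m = m₁·m₂ = (+0.6201)(-0.7065) = -0.438.

m = -0.438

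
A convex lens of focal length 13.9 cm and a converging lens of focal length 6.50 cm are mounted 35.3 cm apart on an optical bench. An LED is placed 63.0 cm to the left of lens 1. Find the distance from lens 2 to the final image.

Lens 1: 1/d_i1 = 1/f₁ − 1/d_o1 = 1/(13.9) − 1/(63.0) = 0.05607, so d_i1 = 17.84 cm.
The intermediate image is 17.84 cm to the right of lens 1, which is 35.3 − (17.84) = 17.46 cm to the left of lens 2, so d_o2 = +17.46 cm.
Lens 2: 1/d_i2 = 1/f₂ − 1/d_o2 = 1/(6.50) − 1/(17.46) = 0.09657, so d_i2 = 10.4 cm.
The final image is real, 10.4 cm to the right of lens 2 (overall magnification ≈ 0.17).

10.4 cm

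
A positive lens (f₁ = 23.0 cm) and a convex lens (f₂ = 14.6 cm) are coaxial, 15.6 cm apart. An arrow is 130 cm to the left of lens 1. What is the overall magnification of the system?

m = -0.116

Lens 1: 1/d_i1 = 1/(23.0) − 1/(130) = 0.03579, so d_i1 = 27.94 cm; m₁ = −d_i1/d_o1 = -0.2149.
d_o2 = 15.6 − (27.94) = -12.34 cm (virtual object).
Lens 2: 1/d_i2 = 1/(14.6) − 1/(-12.34) = 0.1495, so d_i2 = 6.688 cm; m₂ = −d_i2/d_o2 = +0.5419.
m = m₁·m₂ = (-0.2149)(+0.5419) = -0.116.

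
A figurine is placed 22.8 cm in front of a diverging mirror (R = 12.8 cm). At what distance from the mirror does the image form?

f = R/2 = 12.8/2 = 6.400 cm; for a diverging mirror, f = -6.400 cm.
Mirror equation: 1/q = 1/f − 1/p = 1/(-6.400) − 1/(22.8) = -0.1562 − 0.04386 = -0.2001, so q = -5.00 cm.
The image is virtual, upright and reduced, behind the mirror.

5.00 cm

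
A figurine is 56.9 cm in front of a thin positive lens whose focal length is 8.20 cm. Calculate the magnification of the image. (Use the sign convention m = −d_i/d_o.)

1/d_i = 1/f − 1/d_o = 1/(8.200) − 1/(56.9) = 0.1044, so d_i = 9.581 cm.
m = −d_i/d_o = −(9.581)/(56.9) = -0.168.
The image is real, inverted and reduced, on the far side of the lens.

m = -0.168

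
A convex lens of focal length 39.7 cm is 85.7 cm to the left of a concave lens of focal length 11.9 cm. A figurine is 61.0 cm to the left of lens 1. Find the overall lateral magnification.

m = +1.38

Lens 1: 1/d_i1 = 1/(39.7) − 1/(61.0) = 0.008795, so d_i1 = 113.7 cm; m₁ = −d_i1/d_o1 = -1.864.
d_o2 = 85.7 − (113.7) = -28.00 cm (virtual object).
f₂ = −11.9 cm (diverging).
Lens 2: 1/d_i2 = 1/(-11.9) − 1/(-28.00) = -0.04832, so d_i2 = -20.70 cm; m₂ = −d_i2/d_o2 = -0.7391.
m = m₁·m₂ = (-1.864)(-0.7391) = +1.38.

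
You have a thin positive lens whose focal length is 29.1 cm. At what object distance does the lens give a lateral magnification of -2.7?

39.9 cm

m = −d_i/d_o ⇒ d_i = −m·d_o.
1/f = 1/d_o + 1/d_i = 1/d_o − 1/(m·d_o) = (1 − 1/m)/d_o, so d_o = f(1 − 1/m) = (29.10)(1 − 1/(-2.7)) = 39.9 cm.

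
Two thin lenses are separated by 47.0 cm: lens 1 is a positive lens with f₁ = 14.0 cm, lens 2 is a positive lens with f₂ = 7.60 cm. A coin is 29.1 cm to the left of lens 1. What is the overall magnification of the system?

m = +0.567

Lens 1: 1/d_i1 = 1/(14.0) − 1/(29.1) = 0.03706, so d_i1 = 26.98 cm; m₁ = −d_i1/d_o1 = -0.9271.
d_o2 = 47.0 − (26.98) = 20.02 cm.
Lens 2: 1/d_i2 = 1/(7.60) − 1/(20.02) = 0.08163, so d_i2 = 12.25 cm; m₂ = −d_i2/d_o2 = -0.6119.
m = m₁·m₂ = (-0.9271)(-0.6119) = +0.567.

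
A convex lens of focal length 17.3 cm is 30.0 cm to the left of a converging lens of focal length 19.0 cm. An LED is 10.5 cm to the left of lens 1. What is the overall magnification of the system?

m = -1.28

Lens 1: 1/d_i1 = 1/(17.3) − 1/(10.5) = -0.03743, so d_i1 = -26.71 cm; m₁ = −d_i1/d_o1 = +2.544.
d_o2 = 30.0 − (-26.71) = 56.71 cm.
Lens 2: 1/d_i2 = 1/(19.0) − 1/(56.71) = 0.03500, so d_i2 = 28.57 cm; m₂ = −d_i2/d_o2 = -0.5038.
m = m₁·m₂ = (+2.544)(-0.5038) = -1.28.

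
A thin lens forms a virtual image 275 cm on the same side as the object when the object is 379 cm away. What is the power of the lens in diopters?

P = -0.0998 D

Virtual image ⇒ d_i = −275 cm.
1/f = 1/d_o + 1/d_i = 1/(379) + 1/(-275) = -0.0009978 cm⁻¹.
f = -1002 cm = -10.02 m, so P = 1/f = -0.0998 D.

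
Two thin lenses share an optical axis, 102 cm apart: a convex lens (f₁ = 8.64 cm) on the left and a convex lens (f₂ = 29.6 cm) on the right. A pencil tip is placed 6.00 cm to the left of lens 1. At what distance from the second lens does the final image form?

Lens 1: 1/d_i1 = 1/f₁ − 1/d_o1 = 1/(8.64) − 1/(6.00) = -0.05093, so d_i1 = -19.64 cm.
The intermediate image is 19.64 cm to the left of lens 1 (virtual), which is 102 − (-19.64) = 121.6 cm to the left of lens 2, so d_o2 = +121.6 cm.
Lens 2: 1/d_i2 = 1/f₂ − 1/d_o2 = 1/(29.6) − 1/(121.6) = 0.02556, so d_i2 = 39.1 cm.
The final image is real, 39.1 cm to the right of lens 2 (overall magnification ≈ -1.1).

39.1 cm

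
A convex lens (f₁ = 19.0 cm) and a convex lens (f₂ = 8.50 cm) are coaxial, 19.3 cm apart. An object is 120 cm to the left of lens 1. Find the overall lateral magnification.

Lens 1: 1/d_i1 = 1/(19.0) − 1/(120) = 0.04430, so d_i1 = 22.57 cm; m₁ = −d_i1/d_o1 = -0.1881.
d_o2 = 19.3 − (22.57) = -3.270 cm (virtual object).
Lens 2: 1/d_i2 = 1/(8.50) − 1/(-3.270) = 0.4235, so d_i2 = 2.362 cm; m₂ = −d_i2/d_o2 = +0.7222.
m = m₁·m₂ = (-0.1881)(+0.7222) = -0.136.

m = -0.136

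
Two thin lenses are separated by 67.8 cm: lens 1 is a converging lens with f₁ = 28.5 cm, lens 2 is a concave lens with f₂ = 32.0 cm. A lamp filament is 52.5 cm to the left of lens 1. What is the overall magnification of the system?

m = -1.01

Lens 1: 1/d_i1 = 1/(28.5) − 1/(52.5) = 0.01604, so d_i1 = 62.34 cm; m₁ = −d_i1/d_o1 = -1.187.
d_o2 = 67.8 − (62.34) = 5.460 cm.
f₂ = −32.0 cm (diverging).
Lens 2: 1/d_i2 = 1/(-32.0) − 1/(5.460) = -0.2144, so d_i2 = -4.664 cm; m₂ = −d_i2/d_o2 = +0.8542.
m = m₁·m₂ = (-1.187)(+0.8542) = -1.01.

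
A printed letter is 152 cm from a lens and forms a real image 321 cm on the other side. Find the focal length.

Real image ⇒ d_i = +321 cm.
1/f = 1/d_o + 1/d_i = 1/(152) + 1/(321) = 0.009694, so f = 103 cm.
Since f is positive, the lens is converging.

f = 103 cm (converging)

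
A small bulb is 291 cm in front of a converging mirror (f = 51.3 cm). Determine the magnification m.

m = -0.214

1/d_i = 1/f − 1/d_o = 1/(51.30) − 1/(291) = 0.01606, so d_i = 62.28 cm.
m = −d_i/d_o = −(62.28)/(291) = -0.214.
The image is real, inverted and reduced, in front of the mirror.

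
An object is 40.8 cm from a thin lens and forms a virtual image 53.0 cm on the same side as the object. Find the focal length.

Virtual image ⇒ d_i = −53.0 cm.
1/f = 1/d_o + 1/d_i = 1/(40.8) + 1/(-53.0) = 0.005642, so f = 177 cm.
Since f is positive, the thin lens is converging.

f = 177 cm (converging)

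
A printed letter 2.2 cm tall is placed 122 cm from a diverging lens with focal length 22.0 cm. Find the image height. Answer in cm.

For a diverging lens, f = -22.0 cm.
1/d_i = 1/f − 1/d_o = 1/(-22.00) − 1/(122) = -0.05365, so d_i = -18.64 cm.
m = −d_i/d_o = +0.1528.
|h_i| = |m|·h_o = 0.1528 × 2.2 = 0.336 cm. The image is virtual, upright and reduced, on the same side as the object.

0.336 cm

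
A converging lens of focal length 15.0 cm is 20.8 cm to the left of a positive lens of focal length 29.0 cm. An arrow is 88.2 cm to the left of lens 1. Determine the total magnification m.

m = -0.226

Lens 1: 1/d_i1 = 1/(15.0) − 1/(88.2) = 0.05533, so d_i1 = 18.07 cm; m₁ = −d_i1/d_o1 = -0.2049.
d_o2 = 20.8 − (18.07) = 2.730 cm.
Lens 2: 1/d_i2 = 1/(29.0) − 1/(2.730) = -0.3318, so d_i2 = -3.014 cm; m₂ = −d_i2/d_o2 = +1.104.
m = m₁·m₂ = (-0.2049)(+1.104) = -0.226.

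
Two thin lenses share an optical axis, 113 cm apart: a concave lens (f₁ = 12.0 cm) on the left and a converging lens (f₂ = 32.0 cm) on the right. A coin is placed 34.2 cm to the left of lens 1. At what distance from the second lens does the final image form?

Lens 1 is diverging, so f₁ = −12.0 cm.
Lens 1: 1/d_i1 = 1/f₁ − 1/d_o1 = 1/(-12.0) − 1/(34.2) = -0.1126, so d_i1 = -8.883 cm.
The intermediate image is 8.883 cm to the left of lens 1 (virtual), which is 113 − (-8.883) = 121.9 cm to the left of lens 2, so d_o2 = +121.9 cm.
Lens 2: 1/d_i2 = 1/f₂ − 1/d_o2 = 1/(32.0) − 1/(121.9) = 0.02305, so d_i2 = 43.4 cm.
The final image is real, 43.4 cm to the right of lens 2 (overall magnification ≈ -0.092).

43.4 cm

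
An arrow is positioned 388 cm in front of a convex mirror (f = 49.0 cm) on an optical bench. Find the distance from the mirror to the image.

43.5 cm

For a convex mirror, f = -49.0 cm.
Mirror equation: 1/q = 1/f − 1/p = 1/(-49.00) − 1/(388) = -0.02041 − 0.002577 = -0.02299, so q = -43.5 cm.
The image is virtual, upright and reduced, behind the mirror.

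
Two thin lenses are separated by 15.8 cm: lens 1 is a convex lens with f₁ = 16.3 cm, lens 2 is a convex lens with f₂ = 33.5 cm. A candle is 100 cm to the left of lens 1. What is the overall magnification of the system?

Lens 1: 1/d_i1 = 1/(16.3) − 1/(100) = 0.05135, so d_i1 = 19.47 cm; m₁ = −d_i1/d_o1 = -0.1947.
d_o2 = 15.8 − (19.47) = -3.670 cm (virtual object).
Lens 2: 1/d_i2 = 1/(33.5) − 1/(-3.670) = 0.3023, so d_i2 = 3.308 cm; m₂ = −d_i2/d_o2 = +0.9013.
m = m₁·m₂ = (-0.1947)(+0.9013) = -0.175.

m = -0.175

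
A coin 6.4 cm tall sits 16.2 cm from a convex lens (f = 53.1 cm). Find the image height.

1/d_i = 1/f − 1/d_o = 1/(53.10) − 1/(16.2) = -0.04290, so d_i = -23.31 cm.
m = −d_i/d_o = +1.439.
|h_i| = |m|·h_o = 1.439 × 6.4 = 9.21 cm. The image is virtual, upright and enlarged, on the same side as the object.

9.21 cm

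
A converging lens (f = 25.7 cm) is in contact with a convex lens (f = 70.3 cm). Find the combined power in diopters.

P₁ = 1/f₁ = 1/(0.257 m) = +3.891 D; P₂ = 1/f₂ = 1/(0.703 m) = +1.422 D.
For thin lenses in contact, P = P₁ + P₂ = (+3.891) + (+1.422) = +5.31 D.

P = +5.31 D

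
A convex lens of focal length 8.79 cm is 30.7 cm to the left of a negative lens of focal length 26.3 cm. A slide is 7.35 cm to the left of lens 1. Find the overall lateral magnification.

Lens 1: 1/d_i1 = 1/(8.79) − 1/(7.35) = -0.02229, so d_i1 = -44.87 cm; m₁ = −d_i1/d_o1 = +6.105.
d_o2 = 30.7 − (-44.87) = 75.57 cm.
f₂ = −26.3 cm (diverging).
Lens 2: 1/d_i2 = 1/(-26.3) − 1/(75.57) = -0.05126, so d_i2 = -19.51 cm; m₂ = −d_i2/d_o2 = +0.2582.
m = m₁·m₂ = (+6.105)(+0.2582) = +1.58.

m = +1.58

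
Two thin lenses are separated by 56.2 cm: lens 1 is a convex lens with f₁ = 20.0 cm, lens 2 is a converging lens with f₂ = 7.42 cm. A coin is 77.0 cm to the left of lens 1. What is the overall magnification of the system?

Lens 1: 1/d_i1 = 1/(20.0) − 1/(77.0) = 0.03701, so d_i1 = 27.02 cm; m₁ = −d_i1/d_o1 = -0.3509.
d_o2 = 56.2 − (27.02) = 29.18 cm.
Lens 2: 1/d_i2 = 1/(7.42) − 1/(29.18) = 0.1005, so d_i2 = 9.950 cm; m₂ = −d_i2/d_o2 = -0.3410.
m = m₁·m₂ = (-0.3509)(-0.3410) = +0.120.

m = +0.120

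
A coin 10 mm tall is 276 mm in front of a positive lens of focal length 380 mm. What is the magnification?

m = +3.65

1/d_i = 1/f − 1/d_o = 1/(380.0) − 1/(276) = -0.0009916, so d_i = -1008 mm.
m = −d_i/d_o = −(-1008)/(276) = +3.65.
The image is virtual, upright and enlarged, on the same side as the object.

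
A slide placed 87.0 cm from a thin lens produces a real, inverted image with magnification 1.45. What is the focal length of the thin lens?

f = 51.5 cm (converging)

m = −d_i/d_o ⇒ d_i = −m·d_o = −(-1.45)·(87.0) = 126.1 cm.
1/f = 1/d_o + 1/d_i = 1/(87.0) + 1/(126.1) = 0.01942, so f = 51.5 cm.
Since f is positive, the thin lens is converging.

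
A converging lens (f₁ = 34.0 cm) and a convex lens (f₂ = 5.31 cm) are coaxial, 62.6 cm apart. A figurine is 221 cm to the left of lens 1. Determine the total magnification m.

m = +0.0564

Lens 1: 1/d_i1 = 1/(34.0) − 1/(221) = 0.02489, so d_i1 = 40.18 cm; m₁ = −d_i1/d_o1 = -0.1818.
d_o2 = 62.6 − (40.18) = 22.42 cm.
Lens 2: 1/d_i2 = 1/(5.31) − 1/(22.42) = 0.1437, so d_i2 = 6.958 cm; m₂ = −d_i2/d_o2 = -0.3103.
m = m₁·m₂ = (-0.1818)(-0.3103) = +0.0564.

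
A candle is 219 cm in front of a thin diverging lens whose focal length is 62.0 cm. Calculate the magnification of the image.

For a diverging lens, f = -62.0 cm.
1/d_i = 1/f − 1/d_o = 1/(-62.00) − 1/(219) = -0.02070, so d_i = -48.32 cm.
m = −d_i/d_o = −(-48.32)/(219) = +0.221.
The image is virtual, upright and reduced, on the same side as the object.

m = +0.221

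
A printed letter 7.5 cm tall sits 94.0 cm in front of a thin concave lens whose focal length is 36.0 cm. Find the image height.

For a concave lens, f = -36.0 cm.
1/d_i = 1/f − 1/d_o = 1/(-36.00) − 1/(94.0) = -0.03842, so d_i = -26.03 cm.
m = −d_i/d_o = +0.2769.
|h_i| = |m|·h_o = 0.2769 × 7.5 = 2.08 cm. The image is virtual, upright and reduced, on the same side as the object.

2.08 cm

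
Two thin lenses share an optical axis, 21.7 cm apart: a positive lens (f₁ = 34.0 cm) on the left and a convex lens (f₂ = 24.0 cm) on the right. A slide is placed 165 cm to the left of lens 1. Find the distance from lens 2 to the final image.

11.2 cm

Lens 1: 1/d_i1 = 1/f₁ − 1/d_o1 = 1/(34.0) − 1/(165) = 0.02335, so d_i1 = 42.82 cm.
The intermediate image is 42.82 cm to the right of lens 1, which lies 21.12 cm to the right of lens 2 — a virtual object — so d_o2 = −21.12 cm.
Lens 2: 1/d_i2 = 1/f₂ − 1/d_o2 = 1/(24.0) − 1/(-21.12) = 0.08902, so d_i2 = 11.2 cm.
The final image is real, 11.2 cm to the right of lens 2 (overall magnification ≈ -0.14).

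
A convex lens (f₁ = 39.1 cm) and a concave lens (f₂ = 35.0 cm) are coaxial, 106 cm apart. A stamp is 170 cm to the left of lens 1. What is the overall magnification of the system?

Lens 1: 1/d_i1 = 1/(39.1) − 1/(170) = 0.01969, so d_i1 = 50.78 cm; m₁ = −d_i1/d_o1 = -0.2987.
d_o2 = 106 − (50.78) = 55.22 cm.
f₂ = −35.0 cm (diverging).
Lens 2: 1/d_i2 = 1/(-35.0) − 1/(55.22) = -0.04668, so d_i2 = -21.42 cm; m₂ = −d_i2/d_o2 = +0.3879.
m = m₁·m₂ = (-0.2987)(+0.3879) = -0.116.

m = -0.116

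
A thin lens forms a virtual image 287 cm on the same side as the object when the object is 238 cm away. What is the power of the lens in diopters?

Virtual image ⇒ d_i = −287 cm.
1/f = 1/d_o + 1/d_i = 1/(238) + 1/(-287) = 0.0007174 cm⁻¹.
f = 1394 cm = 13.94 m, so P = 1/f = +0.0717 D.

P = +0.0717 D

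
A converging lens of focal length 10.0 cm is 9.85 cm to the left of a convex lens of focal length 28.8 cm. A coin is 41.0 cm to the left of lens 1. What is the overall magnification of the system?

Lens 1: 1/d_i1 = 1/(10.0) − 1/(41.0) = 0.07561, so d_i1 = 13.23 cm; m₁ = −d_i1/d_o1 = -0.3227.
d_o2 = 9.85 − (13.23) = -3.380 cm (virtual object).
Lens 2: 1/d_i2 = 1/(28.8) − 1/(-3.380) = 0.3306, so d_i2 = 3.025 cm; m₂ = −d_i2/d_o2 = +0.8950.
m = m₁·m₂ = (-0.3227)(+0.8950) = -0.289.

m = -0.289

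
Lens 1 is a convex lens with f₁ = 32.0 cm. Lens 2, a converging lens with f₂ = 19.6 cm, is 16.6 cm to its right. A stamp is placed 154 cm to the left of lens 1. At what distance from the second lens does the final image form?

Lens 1: 1/d_i1 = 1/f₁ − 1/d_o1 = 1/(32.0) − 1/(154) = 0.02476, so d_i1 = 40.39 cm.
The intermediate image is 40.39 cm to the right of lens 1, which lies 23.79 cm to the right of lens 2 — a virtual object — so d_o2 = −23.79 cm.
Lens 2: 1/d_i2 = 1/f₂ − 1/d_o2 = 1/(19.6) − 1/(-23.79) = 0.09305, so d_i2 = 10.7 cm.
The final image is real, 10.7 cm to the right of lens 2 (overall magnification ≈ -0.12).

10.7 cm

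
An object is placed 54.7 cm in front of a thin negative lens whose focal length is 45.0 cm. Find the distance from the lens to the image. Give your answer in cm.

24.7 cm

For a negative lens, f = -45.0 cm.
Thin-lens equation: 1/v = 1/f − 1/u = 1/(-45.00) − 1/(54.7) = -0.02222 − 0.01828 = -0.04050, so v = -24.7 cm.
The image is virtual, upright and reduced, on the same side as the object.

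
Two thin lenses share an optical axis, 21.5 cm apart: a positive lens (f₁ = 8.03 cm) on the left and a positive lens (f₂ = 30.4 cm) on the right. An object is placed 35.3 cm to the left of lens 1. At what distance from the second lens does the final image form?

Lens 1: 1/d_i1 = 1/f₁ − 1/d_o1 = 1/(8.03) − 1/(35.3) = 0.09620, so d_i1 = 10.39 cm.
The intermediate image is 10.39 cm to the right of lens 1, which is 21.5 − (10.39) = 11.11 cm to the left of lens 2, so d_o2 = +11.11 cm.
Lens 2: 1/d_i2 = 1/f₂ − 1/d_o2 = 1/(30.4) − 1/(11.11) = -0.05711, so d_i2 = -17.5 cm.
The final image is virtual, 17.5 cm to the left of lens 2 (overall magnification ≈ -0.46).

17.5 cm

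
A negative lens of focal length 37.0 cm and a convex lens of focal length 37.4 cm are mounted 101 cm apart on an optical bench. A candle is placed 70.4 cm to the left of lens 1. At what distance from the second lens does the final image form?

53.3 cm

Lens 1 is diverging, so f₁ = −37.0 cm.
Lens 1: 1/d_i1 = 1/f₁ − 1/d_o1 = 1/(-37.0) − 1/(70.4) = -0.04123, so d_i1 = -24.25 cm.
The intermediate image is 24.25 cm to the left of lens 1 (virtual), which is 101 − (-24.25) = 125.2 cm to the left of lens 2, so d_o2 = +125.2 cm.
Lens 2: 1/d_i2 = 1/f₂ − 1/d_o2 = 1/(37.4) − 1/(125.2) = 0.01875, so d_i2 = 53.3 cm.
The final image is real, 53.3 cm to the right of lens 2 (overall magnification ≈ -0.15).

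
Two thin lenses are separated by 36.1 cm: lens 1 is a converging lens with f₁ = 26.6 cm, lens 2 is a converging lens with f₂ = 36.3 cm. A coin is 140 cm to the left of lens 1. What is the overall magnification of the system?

Lens 1: 1/d_i1 = 1/(26.6) − 1/(140) = 0.03045, so d_i1 = 32.84 cm; m₁ = −d_i1/d_o1 = -0.2346.
d_o2 = 36.1 − (32.84) = 3.260 cm.
Lens 2: 1/d_i2 = 1/(36.3) − 1/(3.260) = -0.2792, so d_i2 = -3.582 cm; m₂ = −d_i2/d_o2 = +1.099.
m = m₁·m₂ = (-0.2346)(+1.099) = -0.258.

m = -0.258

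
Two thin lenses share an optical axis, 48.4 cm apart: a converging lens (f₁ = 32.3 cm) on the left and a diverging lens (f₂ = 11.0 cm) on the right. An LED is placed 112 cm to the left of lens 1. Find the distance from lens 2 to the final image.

2.36 cm

Lens 1: 1/d_i1 = 1/f₁ − 1/d_o1 = 1/(32.3) − 1/(112) = 0.02203, so d_i1 = 45.39 cm.
The intermediate image is 45.39 cm to the right of lens 1, which is 48.4 − (45.39) = 3.010 cm to the left of lens 2, so d_o2 = +3.010 cm.
Lens 2 is diverging, so f₂ = −11.0 cm.
Lens 2: 1/d_i2 = 1/f₂ − 1/d_o2 = 1/(-11.0) − 1/(3.010) = -0.4231, so d_i2 = -2.36 cm.
The final image is virtual, 2.36 cm to the left of lens 2 (overall magnification ≈ -0.32).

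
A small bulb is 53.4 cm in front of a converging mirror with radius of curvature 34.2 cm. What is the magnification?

f = R/2 = 34.2/2 = 17.10 cm.
1/d_i = 1/f − 1/d_o = 1/(17.10) − 1/(53.4) = 0.03975, so d_i = 25.16 cm.
m = −d_i/d_o = −(25.16)/(53.4) = -0.471.
The image is real, inverted and reduced, in front of the mirror.

m = -0.471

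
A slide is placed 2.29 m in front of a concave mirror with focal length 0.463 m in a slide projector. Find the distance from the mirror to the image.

Mirror equation: 1/q = 1/f − 1/p = 1/(0.4630) − 1/(2.29) = 2.160 − 0.4367 = 1.723, so q = 0.580 m.
The image is real, inverted and reduced, in front of the mirror.

0.580 m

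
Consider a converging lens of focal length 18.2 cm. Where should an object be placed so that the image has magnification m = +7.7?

15.8 cm

m = −d_i/d_o ⇒ d_i = −m·d_o.
1/f = 1/d_o + 1/d_i = 1/d_o − 1/(m·d_o) = (1 − 1/m)/d_o, so d_o = f(1 − 1/m) = (18.20)(1 − 1/(+7.7)) = 15.8 cm.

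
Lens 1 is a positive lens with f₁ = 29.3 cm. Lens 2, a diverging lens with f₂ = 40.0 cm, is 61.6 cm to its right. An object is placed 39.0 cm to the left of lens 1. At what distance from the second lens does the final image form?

Lens 1: 1/d_i1 = 1/f₁ − 1/d_o1 = 1/(29.3) − 1/(39.0) = 0.008489, so d_i1 = 117.8 cm.
The intermediate image is 117.8 cm to the right of lens 1, which lies 56.20 cm to the right of lens 2 — a virtual object — so d_o2 = −56.20 cm.
Lens 2 is diverging, so f₂ = −40.0 cm.
Lens 2: 1/d_i2 = 1/f₂ − 1/d_o2 = 1/(-40.0) − 1/(-56.20) = -0.007206, so d_i2 = -139 cm.
The final image is virtual, 139 cm to the left of lens 2 (overall magnification ≈ 7.5).

139 cm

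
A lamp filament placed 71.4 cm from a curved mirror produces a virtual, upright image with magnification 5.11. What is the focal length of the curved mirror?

m = −d_i/d_o ⇒ d_i = −m·d_o = −(+5.11)·(71.4) = -364.9 cm.
1/f = 1/d_o + 1/d_i = 1/(71.4) + 1/(-364.9) = 0.01127, so f = 88.8 cm.
Since f is positive, the curved mirror is concave.

f = 88.8 cm (concave)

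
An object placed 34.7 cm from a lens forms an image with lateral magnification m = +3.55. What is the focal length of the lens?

f = 48.3 cm (converging)

m = −d_i/d_o ⇒ d_i = −m·d_o = −(+3.55)·(34.7) = -123.2 cm.
1/f = 1/d_o + 1/d_i = 1/(34.7) + 1/(-123.2) = 0.02070, so f = 48.3 cm.
Since f is positive, the lens is converging.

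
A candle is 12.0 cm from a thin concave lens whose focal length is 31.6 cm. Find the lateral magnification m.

For a concave lens, f = -31.6 cm.
1/d_i = 1/f − 1/d_o = 1/(-31.60) − 1/(12.0) = -0.1150, so d_i = -8.697 cm.
m = −d_i/d_o = −(-8.697)/(12.0) = +0.725.
The image is virtual, upright and reduced, on the same side as the object.

m = +0.725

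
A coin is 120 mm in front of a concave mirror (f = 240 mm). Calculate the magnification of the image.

m = +2.00

1/d_i = 1/f − 1/d_o = 1/(240.0) − 1/(120) = -0.004167, so d_i = -240.0 mm.
m = −d_i/d_o = −(-240.0)/(120) = +2.00.
The image is virtual, upright and enlarged, behind the mirror.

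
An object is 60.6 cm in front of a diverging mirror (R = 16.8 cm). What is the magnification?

m = +0.122

f = R/2 = 16.8/2 = 8.400 cm; for a diverging mirror, f = -8.400 cm.
1/d_i = 1/f − 1/d_o = 1/(-8.400) − 1/(60.6) = -0.1355, so d_i = -7.377 cm.
m = −d_i/d_o = −(-7.377)/(60.6) = +0.122.
The image is virtual, upright and reduced, behind the mirror.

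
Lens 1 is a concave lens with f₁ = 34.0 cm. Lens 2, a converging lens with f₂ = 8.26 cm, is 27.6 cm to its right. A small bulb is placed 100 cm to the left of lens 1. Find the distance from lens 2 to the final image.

Lens 1 is diverging, so f₁ = −34.0 cm.
Lens 1: 1/d_i1 = 1/f₁ − 1/d_o1 = 1/(-34.0) − 1/(100) = -0.03941, so d_i1 = -25.37 cm.
The intermediate image is 25.37 cm to the left of lens 1 (virtual), which is 27.6 − (-25.37) = 52.97 cm to the left of lens 2, so d_o2 = +52.97 cm.
Lens 2: 1/d_i2 = 1/f₂ − 1/d_o2 = 1/(8.26) − 1/(52.97) = 0.1022, so d_i2 = 9.79 cm.
The final image is real, 9.79 cm to the right of lens 2 (overall magnification ≈ -0.047).

9.79 cm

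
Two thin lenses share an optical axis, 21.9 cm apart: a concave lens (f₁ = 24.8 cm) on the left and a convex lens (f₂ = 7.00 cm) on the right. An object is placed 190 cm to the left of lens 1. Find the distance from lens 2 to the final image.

8.33 cm

Lens 1 is diverging, so f₁ = −24.8 cm.
Lens 1: 1/d_i1 = 1/f₁ − 1/d_o1 = 1/(-24.8) − 1/(190) = -0.04559, so d_i1 = -21.94 cm.
The intermediate image is 21.94 cm to the left of lens 1 (virtual), which is 21.9 − (-21.94) = 43.84 cm to the left of lens 2, so d_o2 = +43.84 cm.
Lens 2: 1/d_i2 = 1/f₂ − 1/d_o2 = 1/(7.00) − 1/(43.84) = 0.1200, so d_i2 = 8.33 cm.
The final image is real, 8.33 cm to the right of lens 2 (overall magnification ≈ -0.022).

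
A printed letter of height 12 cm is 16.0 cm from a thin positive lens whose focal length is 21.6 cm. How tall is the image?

1/d_i = 1/f − 1/d_o = 1/(21.60) − 1/(16.0) = -0.01620, so d_i = -61.71 cm.
m = −d_i/d_o = +3.857.
|h_i| = |m|·h_o = 3.857 × 12 = 46.3 cm. The image is virtual, upright and enlarged, on the same side as the object.

46.3 cm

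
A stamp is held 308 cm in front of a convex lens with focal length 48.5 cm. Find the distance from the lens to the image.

Thin-lens equation: 1/d_i = 1/f − 1/d_o = 1/(48.50) − 1/(308) = 0.02062 − 0.003247 = 0.01737, so d_i = 57.6 cm.
The image is real, inverted and reduced, on the far side of the lens.

57.6 cm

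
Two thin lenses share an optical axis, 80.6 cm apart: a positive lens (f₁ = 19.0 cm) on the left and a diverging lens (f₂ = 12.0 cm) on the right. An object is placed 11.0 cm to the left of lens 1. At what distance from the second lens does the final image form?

10.8 cm

Lens 1: 1/d_i1 = 1/f₁ − 1/d_o1 = 1/(19.0) − 1/(11.0) = -0.03828, so d_i1 = -26.12 cm.
The intermediate image is 26.12 cm to the left of lens 1 (virtual), which is 80.6 − (-26.12) = 106.7 cm to the left of lens 2, so d_o2 = +106.7 cm.
Lens 2 is diverging, so f₂ = −12.0 cm.
Lens 2: 1/d_i2 = 1/f₂ − 1/d_o2 = 1/(-12.0) − 1/(106.7) = -0.09271, so d_i2 = -10.8 cm.
The final image is virtual, 10.8 cm to the left of lens 2 (overall magnification ≈ 0.24).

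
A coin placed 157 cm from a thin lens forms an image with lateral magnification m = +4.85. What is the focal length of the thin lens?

f = 198 cm (converging)

m = −d_i/d_o ⇒ d_i = −m·d_o = −(+4.85)·(157) = -761.4 cm.
1/f = 1/d_o + 1/d_i = 1/(157) + 1/(-761.4) = 0.005056, so f = 198 cm.
Since f is positive, the thin lens is converging.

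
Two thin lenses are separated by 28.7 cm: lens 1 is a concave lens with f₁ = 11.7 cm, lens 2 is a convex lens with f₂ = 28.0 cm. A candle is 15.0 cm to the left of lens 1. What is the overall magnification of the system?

f₁ = −11.7 cm (diverging).
Lens 1: 1/d_i1 = 1/(-11.7) − 1/(15.0) = -0.1521, so d_i1 = -6.573 cm; m₁ = −d_i1/d_o1 = +0.4382.
d_o2 = 28.7 − (-6.573) = 35.27 cm.
Lens 2: 1/d_i2 = 1/(28.0) − 1/(35.27) = 0.007362, so d_i2 = 135.8 cm; m₂ = −d_i2/d_o2 = -3.851.
m = m₁·m₂ = (+0.4382)(-3.851) = -1.69.

m = -1.69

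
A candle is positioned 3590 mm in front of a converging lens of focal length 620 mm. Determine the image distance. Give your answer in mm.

Lens equation: 1/d_i = 1/f − 1/d_o = 1/(620.0) − 1/(3590) = 0.001613 − 0.0002786 = 0.001334, so d_i = 749 mm.
The image is real, inverted and reduced, on the far side of the lens.

749 mm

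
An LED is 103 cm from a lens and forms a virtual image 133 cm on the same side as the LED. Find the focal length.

f = 457 cm (converging)

Virtual image ⇒ d_i = −133 cm.
1/f = 1/d_o + 1/d_i = 1/(103) + 1/(-133) = 0.002190, so f = 457 cm.
Since f is positive, the lens is converging.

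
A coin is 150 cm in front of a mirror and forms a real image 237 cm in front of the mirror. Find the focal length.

f = 91.9 cm (concave)

Real image ⇒ d_i = +237 cm.
1/f = 1/d_o + 1/d_i = 1/(150) + 1/(237) = 0.01089, so f = 91.9 cm.
Since f is positive, the mirror is concave.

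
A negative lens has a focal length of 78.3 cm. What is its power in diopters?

For a negative lens, f = −78.3 cm.
f = -78.3 cm = -0.783 m.
P = 1/f = 1/(-0.783 m) = -1.28 D.

P = -1.28 D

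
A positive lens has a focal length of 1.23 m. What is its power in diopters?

P = 1/f = 1/(1.23 m) = +0.813 D.

P = +0.813 D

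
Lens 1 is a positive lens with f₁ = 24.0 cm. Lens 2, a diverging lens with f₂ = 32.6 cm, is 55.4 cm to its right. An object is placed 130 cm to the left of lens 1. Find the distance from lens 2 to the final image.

Lens 1: 1/d_i1 = 1/f₁ − 1/d_o1 = 1/(24.0) − 1/(130) = 0.03397, so d_i1 = 29.43 cm.
The intermediate image is 29.43 cm to the right of lens 1, which is 55.4 − (29.43) = 25.97 cm to the left of lens 2, so d_o2 = +25.97 cm.
Lens 2 is diverging, so f₂ = −32.6 cm.
Lens 2: 1/d_i2 = 1/f₂ − 1/d_o2 = 1/(-32.6) − 1/(25.97) = -0.06918, so d_i2 = -14.5 cm.
The final image is virtual, 14.5 cm to the left of lens 2 (overall magnification ≈ -0.13).

14.5 cm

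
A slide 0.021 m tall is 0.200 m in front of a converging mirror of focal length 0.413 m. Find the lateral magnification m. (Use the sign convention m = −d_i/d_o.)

1/d_i = 1/f − 1/d_o = 1/(0.4130) − 1/(0.200) = -2.579, so d_i = -0.3878 m.
m = −d_i/d_o = −(-0.3878)/(0.200) = +1.94.
The image is virtual, upright and enlarged, behind the mirror.

m = +1.94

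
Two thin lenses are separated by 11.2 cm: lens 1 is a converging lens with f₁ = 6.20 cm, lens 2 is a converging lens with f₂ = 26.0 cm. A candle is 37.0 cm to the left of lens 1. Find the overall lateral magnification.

m = -0.235

Lens 1: 1/d_i1 = 1/(6.20) − 1/(37.0) = 0.1343, so d_i1 = 7.448 cm; m₁ = −d_i1/d_o1 = -0.2013.
d_o2 = 11.2 − (7.448) = 3.752 cm.
Lens 2: 1/d_i2 = 1/(26.0) − 1/(3.752) = -0.2281, so d_i2 = -4.385 cm; m₂ = −d_i2/d_o2 = +1.169.
m = m₁·m₂ = (-0.2013)(+1.169) = -0.235.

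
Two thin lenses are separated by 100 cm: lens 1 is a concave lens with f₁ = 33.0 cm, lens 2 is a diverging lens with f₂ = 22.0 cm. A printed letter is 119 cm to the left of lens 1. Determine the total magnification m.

f₁ = −33.0 cm (diverging).
Lens 1: 1/d_i1 = 1/(-33.0) − 1/(119) = -0.03871, so d_i1 = -25.84 cm; m₁ = −d_i1/d_o1 = +0.2171.
d_o2 = 100 − (-25.84) = 125.8 cm.
f₂ = −22.0 cm (diverging).
Lens 2: 1/d_i2 = 1/(-22.0) − 1/(125.8) = -0.05340, so d_i2 = -18.73 cm; m₂ = −d_i2/d_o2 = +0.1488.
m = m₁·m₂ = (+0.2171)(+0.1488) = +0.0323.

m = +0.0323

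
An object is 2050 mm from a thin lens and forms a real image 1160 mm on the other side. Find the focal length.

Real image ⇒ d_i = +1160 mm.
1/f = 1/d_o + 1/d_i = 1/(2050) + 1/(1160) = 0.001350, so f = 741 mm.
Since f is positive, the thin lens is converging.

f = 741 mm (converging)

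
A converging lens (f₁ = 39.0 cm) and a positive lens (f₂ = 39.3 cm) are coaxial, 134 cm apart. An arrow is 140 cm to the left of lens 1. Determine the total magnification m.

Lens 1: 1/d_i1 = 1/(39.0) − 1/(140) = 0.01850, so d_i1 = 54.06 cm; m₁ = −d_i1/d_o1 = -0.3861.
d_o2 = 134 − (54.06) = 79.94 cm.
Lens 2: 1/d_i2 = 1/(39.3) − 1/(79.94) = 0.01294, so d_i2 = 77.30 cm; m₂ = −d_i2/d_o2 = -0.9670.
m = m₁·m₂ = (-0.3861)(-0.9670) = +0.373.

m = +0.373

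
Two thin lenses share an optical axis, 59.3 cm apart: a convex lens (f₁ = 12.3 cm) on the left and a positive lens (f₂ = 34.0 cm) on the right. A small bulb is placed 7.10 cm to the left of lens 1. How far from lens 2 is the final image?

61.5 cm

Lens 1: 1/d_i1 = 1/f₁ − 1/d_o1 = 1/(12.3) − 1/(7.10) = -0.05954, so d_i1 = -16.79 cm.
The intermediate image is 16.79 cm to the left of lens 1 (virtual), which is 59.3 − (-16.79) = 76.09 cm to the left of lens 2, so d_o2 = +76.09 cm.
Lens 2: 1/d_i2 = 1/f₂ − 1/d_o2 = 1/(34.0) − 1/(76.09) = 0.01627, so d_i2 = 61.5 cm.
The final image is real, 61.5 cm to the right of lens 2 (overall magnification ≈ -1.9).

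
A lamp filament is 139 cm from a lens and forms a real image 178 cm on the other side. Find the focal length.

Real image ⇒ d_i = +178 cm.
1/f = 1/d_o + 1/d_i = 1/(139) + 1/(178) = 0.01281, so f = 78.1 cm.
Since f is positive, the lens is converging.

f = 78.1 cm (converging)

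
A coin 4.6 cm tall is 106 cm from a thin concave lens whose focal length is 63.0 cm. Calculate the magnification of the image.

m = +0.373

For a concave lens, f = -63.0 cm.
1/d_i = 1/f − 1/d_o = 1/(-63.00) − 1/(106) = -0.02531, so d_i = -39.51 cm.
m = −d_i/d_o = −(-39.51)/(106) = +0.373.
The image is virtual, upright and reduced, on the same side as the object.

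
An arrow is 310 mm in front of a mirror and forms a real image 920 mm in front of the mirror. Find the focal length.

f = 232 mm (concave)

Real image ⇒ d_i = +920 mm.
1/f = 1/d_o + 1/d_i = 1/(310) + 1/(920) = 0.004313, so f = 232 mm.
Since f is positive, the mirror is concave.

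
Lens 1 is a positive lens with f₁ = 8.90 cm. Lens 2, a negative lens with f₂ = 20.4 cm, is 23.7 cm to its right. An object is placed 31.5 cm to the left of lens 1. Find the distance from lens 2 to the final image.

Lens 1: 1/d_i1 = 1/f₁ − 1/d_o1 = 1/(8.90) − 1/(31.5) = 0.08061, so d_i1 = 12.40 cm.
The intermediate image is 12.40 cm to the right of lens 1, which is 23.7 − (12.40) = 11.30 cm to the left of lens 2, so d_o2 = +11.30 cm.
Lens 2 is diverging, so f₂ = −20.4 cm.
Lens 2: 1/d_i2 = 1/f₂ − 1/d_o2 = 1/(-20.4) − 1/(11.30) = -0.1375, so d_i2 = -7.27 cm.
The final image is virtual, 7.27 cm to the left of lens 2 (overall magnification ≈ -0.25).

7.27 cm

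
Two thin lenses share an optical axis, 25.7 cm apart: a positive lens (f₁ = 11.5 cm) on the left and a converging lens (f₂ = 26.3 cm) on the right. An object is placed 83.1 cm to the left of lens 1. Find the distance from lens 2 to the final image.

23.3 cm

Lens 1: 1/d_i1 = 1/f₁ − 1/d_o1 = 1/(11.5) − 1/(83.1) = 0.07492, so d_i1 = 13.35 cm.
The intermediate image is 13.35 cm to the right of lens 1, which is 25.7 − (13.35) = 12.35 cm to the left of lens 2, so d_o2 = +12.35 cm.
Lens 2: 1/d_i2 = 1/f₂ − 1/d_o2 = 1/(26.3) − 1/(12.35) = -0.04295, so d_i2 = -23.3 cm.
The final image is virtual, 23.3 cm to the left of lens 2 (overall magnification ≈ -0.30).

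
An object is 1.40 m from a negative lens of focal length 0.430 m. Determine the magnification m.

For a negative lens, f = -0.430 m.
1/d_i = 1/f − 1/d_o = 1/(-0.4300) − 1/(1.40) = -3.040, so d_i = -0.3290 m.
m = −d_i/d_o = −(-0.3290)/(1.40) = +0.235.
The image is virtual, upright and reduced, on the same side as the object.

m = +0.235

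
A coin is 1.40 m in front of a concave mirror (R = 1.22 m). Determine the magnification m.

f = R/2 = 1.22/2 = 0.6100 m.
1/d_i = 1/f − 1/d_o = 1/(0.6100) − 1/(1.40) = 0.9251, so d_i = 1.081 m.
m = −d_i/d_o = −(1.081)/(1.40) = -0.772.
The image is real, inverted and reduced, in front of the mirror.

m = -0.772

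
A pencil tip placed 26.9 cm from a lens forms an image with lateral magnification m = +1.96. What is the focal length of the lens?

m = −d_i/d_o ⇒ d_i = −m·d_o = −(+1.96)·(26.9) = -52.72 cm.
1/f = 1/d_o + 1/d_i = 1/(26.9) + 1/(-52.72) = 0.01821, so f = 54.9 cm.
Since f is positive, the lens is converging.

f = 54.9 cm (converging)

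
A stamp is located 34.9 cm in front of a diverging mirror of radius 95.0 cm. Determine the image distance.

f = R/2 = 95.0/2 = 47.50 cm; for a diverging mirror, f = -47.50 cm.
Mirror equation: 1/s_i = 1/f − 1/s_o = 1/(-47.50) − 1/(34.9) = -0.02105 − 0.02865 = -0.04971, so s_i = -20.1 cm.
The image is virtual, upright and reduced, behind the mirror.

20.1 cm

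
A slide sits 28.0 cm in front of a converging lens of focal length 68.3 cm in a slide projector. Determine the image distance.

47.5 cm

Lens equation: 1/d_i = 1/f − 1/d_o = 1/(68.30) − 1/(28.0) = 0.01464 − 0.03571 = -0.02107, so d_i = -47.5 cm.
The image is virtual, upright and enlarged, on the same side as the object.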